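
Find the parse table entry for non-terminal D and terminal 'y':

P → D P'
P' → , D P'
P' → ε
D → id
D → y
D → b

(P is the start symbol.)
To find M[D, 'y'], we find productions for D where 'y' is in the predict set (PREDICT(N → α) = (FIRST(α) \ {ε}) ∪ (FOLLOW(N) if α ⇒* ε)).

D → id: PREDICT = { 'id' }
D → y: PREDICT = { 'y' }
  'y' is in predict set, so this production goes in M[D, 'y']
D → b: PREDICT = { 'b' }

M[D, 'y'] = D → y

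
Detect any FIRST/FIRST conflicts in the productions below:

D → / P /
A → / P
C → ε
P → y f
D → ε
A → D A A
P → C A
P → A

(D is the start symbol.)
FIRST sets of the non-terminals at (or reachable through a nullable prefix from) the front of some alternative:
  FIRST(D) = { '/', ε }
  FIRST(A) = { '/' }
  FIRST(C) = { ε }

Productions for D:
  D → / P /: FIRST = { '/' }
  D → ε: FIRST = { ε }
Productions for A:
  A → / P: FIRST = { '/' }
  A → D A A: FIRST = { '/' }
Productions for P:
  P → y f: FIRST = { 'y' }
  P → C A: FIRST = { '/' }
  P → A: FIRST = { '/' }
C has only one production, so no FIRST/FIRST conflict is possible there.

Conflict for A: A → / P and A → D A A
  Overlap: { '/' }
Conflict for P: P → C A and P → A
  Overlap: { '/' }

Answer: Yes. A → '/' P / A → D A A on { '/' }; P → C A / P → A on { '/' }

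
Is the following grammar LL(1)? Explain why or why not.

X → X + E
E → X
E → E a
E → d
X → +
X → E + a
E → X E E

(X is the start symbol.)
No. Predict set conflict for X: { '+' }

A grammar is LL(1) if for each non-terminal N with multiple productions, the predict sets of those productions are pairwise disjoint, where PREDICT(N → α) = (FIRST(α) \ {ε}) ∪ (FOLLOW(N) if α ⇒* ε).

Relevant sets:
  FIRST(X) = { '+', 'd' }
  FIRST(E) = { '+', 'd' }

For X:
  PREDICT(X → X '+' E) = { '+', 'd' }
  PREDICT(X → '+') = { '+' }
  PREDICT(X → E '+' a) = { '+', 'd' }
For E:
  PREDICT(E → X) = { '+', 'd' }
  PREDICT(E → E a) = { '+', 'd' }
  PREDICT(E → d) = { 'd' }
  PREDICT(E → X E E) = { '+', 'd' }

Conflict found: Predict set conflict for X: { '+' }
The grammar is NOT LL(1).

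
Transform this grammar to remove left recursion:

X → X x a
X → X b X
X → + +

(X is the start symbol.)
X → + + X'
X' → x a X'
X' → b X X'
X' → ε

X is directly left-recursive. The standard transformation for
  A → A α₁ | ... | A α_m | β₁ | ... | β_n
is
  A  → β₁ A' | ... | β_n A'
  A' → α₁ A' | ... | α_m A' | ε

X → + + becomes X → + + X'
X → X x a becomes X' → x a X'
X → X b X becomes X' → b X X'
Add X' → ε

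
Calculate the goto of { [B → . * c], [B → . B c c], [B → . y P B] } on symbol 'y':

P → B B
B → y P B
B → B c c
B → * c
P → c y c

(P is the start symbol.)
{ [B → . * c], [B → . B c c], [B → . y P B], [B → y . P B], [P → . B B], [P → . c y c] }

GOTO(I, 'y') = CLOSURE({ [A → αX.β] : [A → α.Xβ] ∈ I, X = 'y' })

Items with dot before 'y', with the dot advanced:
  [B → . y P B] → [B → y . P B]
Closure of the advanced items:
  [B → y . P B] has the dot before P: add [P → . B B], [P → . c y c]
  [P → . B B] has the dot before B: add [B → . y P B], [B → . B c c], [B → . * c]

GOTO = { [B → . * c], [B → . B c c], [B → . y P B], [B → y . P B], [P → . B B], [P → . c y c] }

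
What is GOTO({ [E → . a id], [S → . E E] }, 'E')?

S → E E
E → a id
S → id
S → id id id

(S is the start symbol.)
{ [E → . a id], [S → E . E] }

GOTO(I, 'E') = CLOSURE({ [A → αX.β] : [A → α.Xβ] ∈ I, X = 'E' })

Items with dot before 'E', with the dot advanced:
  [S → . E E] → [S → E . E]
Closure of the advanced items:
  [S → E . E] has the dot before E: add [E → . a id]

GOTO = { [E → . a id], [S → E . E] }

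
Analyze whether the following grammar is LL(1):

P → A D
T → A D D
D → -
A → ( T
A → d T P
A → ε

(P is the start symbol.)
A grammar is LL(1) if for each non-terminal N with multiple productions, the predict sets of those productions are pairwise disjoint, where PREDICT(N → α) = (FIRST(α) \ {ε}) ∪ (FOLLOW(N) if α ⇒* ε).

Relevant sets:
  FOLLOW(A) = { '-' }

For A:
  PREDICT(A → '(' T) = { '(' }
  PREDICT(A → d T P) = { 'd' }
  PREDICT(A → ε) = { '-' }
P, T, D have a single production, so nothing to check there.

All predict sets are disjoint. The grammar IS LL(1).

Answer: Yes, the grammar is LL(1).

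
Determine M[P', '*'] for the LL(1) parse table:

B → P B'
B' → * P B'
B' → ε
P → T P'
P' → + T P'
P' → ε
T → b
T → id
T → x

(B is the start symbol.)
P' → ε

To find M[P', '*'], we find productions for P' where '*' is in the predict set (PREDICT(N → α) = (FIRST(α) \ {ε}) ∪ (FOLLOW(N) if α ⇒* ε)).

Relevant sets:
  FOLLOW(P') = { $, '*' }

P' → + T P': PREDICT = { '+' }
P' → ε: PREDICT = { $, '*' }
  '*' is in predict set, so this production goes in M[P', '*']

M[P', '*'] = P' → ε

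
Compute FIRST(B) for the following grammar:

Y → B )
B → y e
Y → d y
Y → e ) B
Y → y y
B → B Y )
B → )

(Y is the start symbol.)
To compute FIRST(B), examine every production with B on the left-hand side, reading each right-hand side left to right until a non-nullable symbol is reached.

From B → y e:
  - y is a terminal: add 'y' and stop
From B → B Y ):
  - B is the symbol being defined: contributes nothing new
    B is not nullable, so stop
From B → ):
  - ')' is a terminal: add ')' and stop

Collecting: FIRST(B) = { ')', 'y' }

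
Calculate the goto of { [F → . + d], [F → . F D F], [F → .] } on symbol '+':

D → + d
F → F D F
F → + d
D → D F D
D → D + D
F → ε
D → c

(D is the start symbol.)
{ [F → + . d] }

GOTO(I, '+') = CLOSURE({ [A → αX.β] : [A → α.Xβ] ∈ I, X = '+' })

Items with dot before '+', with the dot advanced:
  [F → . + d] → [F → + . d]
Closure adds nothing (no advanced item has the dot before a non-terminal).

GOTO = { [F → + . d] }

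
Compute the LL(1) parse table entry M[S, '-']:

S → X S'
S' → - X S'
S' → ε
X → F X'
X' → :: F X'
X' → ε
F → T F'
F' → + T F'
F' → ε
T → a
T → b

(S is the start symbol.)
Empty (error entry)

To find M[S, '-'], we find productions for S where '-' is in the predict set (PREDICT(N → α) = (FIRST(α) \ {ε}) ∪ (FOLLOW(N) if α ⇒* ε)).

Relevant sets:
  FIRST(X) = { 'a', 'b' }

S → X S': PREDICT = { 'a', 'b' }

M[S, '-'] is empty (no production applies)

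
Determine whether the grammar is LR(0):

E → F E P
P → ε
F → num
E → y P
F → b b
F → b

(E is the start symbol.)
Augment with E' → E and build the canonical LR(0) collection (I0 = CLOSURE({[E' → . E]}), then GOTO on every symbol after a dot until no new states appear). It has 10 states:
  I0: { [E → . F E P], [E → . y P], [E' → . E], [F → . b b], [F → . b], [F → . num] }  — shift
  I1: { [E' → E .] }  — accept
  I2: { [E → . F E P], [E → . y P], [E → F . E P], [F → . b b], [F → . b], [F → . num] }  — shift
  I3: { [F → b . b], [F → b .] }  — shift, reduce
  I4: { [F → num .] }  — reduce
  I5: { [E → y . P], [P → .] }  — reduce
  I6: { [E → y P .] }  — reduce
  I7: { [F → b b .] }  — reduce
  I8: { [E → F E . P], [P → .] }  — reduce
  I9: { [E → F E P .] }  — reduce

Conflict in state I3:
  Shift-reduce conflict between [F → b .] and [F → b . b]
So the grammar is NOT LR(0).

Answer: No. Shift-reduce conflict between [F → b .] and [F → b . b]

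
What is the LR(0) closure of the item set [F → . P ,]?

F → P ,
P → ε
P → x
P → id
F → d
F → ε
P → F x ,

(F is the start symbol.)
{ [F → . P ,], [F → . d], [F → .], [P → . F x ,], [P → . id], [P → . x], [P → .] }

Start with: [F → . P ,]
  [F → . P ,] has the dot before P: add [P → .], [P → . x], [P → . id], [P → . F x ,]
  [P → . F x ,] has the dot before F: add [F → . d], [F → .]
No further items can be added.

CLOSURE = { [F → . P ,], [F → . d], [F → .], [P → . F x ,], [P → . id], [P → . x], [P → .] }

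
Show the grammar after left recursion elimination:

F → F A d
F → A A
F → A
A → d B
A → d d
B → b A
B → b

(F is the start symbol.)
F is directly left-recursive. The standard transformation for
  A → A α₁ | ... | A α_m | β₁ | ... | β_n
is
  A  → β₁ A' | ... | β_n A'
  A' → α₁ A' | ... | α_m A' | ε

F → A A becomes F → A A F'
F → A becomes F → A F'
F → F A d becomes F' → A d F'
Add F' → ε

Productions for other non-terminals are unchanged:
  A → d B
  A → d d
  B → b A
  B → b

Resulting grammar:
F → A A F'
F → A F'
F' → A d F'
F' → ε
A → d B
A → d d
B → b A
B → b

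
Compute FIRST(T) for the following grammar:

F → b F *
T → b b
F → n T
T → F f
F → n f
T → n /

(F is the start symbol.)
FIRST sets of the other non-terminals involved (by the same procedure, iterated to a fixed point):
  FIRST(F) = { 'b', 'n' }

From T → b b:
  - b is a terminal: add 'b' and stop
From T → F f:
  - F is a non-terminal: add FIRST(F) \ {ε} = { 'b', 'n' }
    F is not nullable, so stop
From T → n /:
  - n is a terminal: add 'n' and stop

Collecting: FIRST(T) = { 'b', 'n' }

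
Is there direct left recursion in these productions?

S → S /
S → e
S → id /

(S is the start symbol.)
Direct left recursion occurs when N → N α for some non-terminal N (the right-hand side begins with the left-hand side itself).

S → S /: LEFT RECURSIVE (starts with S)
S → e: starts with e
S → id /: starts with id

The grammar has direct left recursion on: S.

Answer: Yes, S is left-recursive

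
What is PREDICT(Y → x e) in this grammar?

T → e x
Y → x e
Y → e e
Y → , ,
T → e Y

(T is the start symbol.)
PREDICT(Y → x e) = (FIRST(RHS) \ {ε}) ∪ (FOLLOW(Y) if ε ∈ FIRST(RHS), i.e. RHS ⇒* ε)
FIRST(x e) = { 'x' }
ε ∉ FIRST(x e), so FOLLOW(Y) is not added.
PREDICT(Y → x e) = { 'x' }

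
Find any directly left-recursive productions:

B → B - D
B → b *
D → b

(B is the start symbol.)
Yes, B is left-recursive

Direct left recursion occurs when N → N α for some non-terminal N (the right-hand side begins with the left-hand side itself).

B → B - D: LEFT RECURSIVE (starts with B)
B → b *: starts with b
D → b: starts with b

The grammar has direct left recursion on: B.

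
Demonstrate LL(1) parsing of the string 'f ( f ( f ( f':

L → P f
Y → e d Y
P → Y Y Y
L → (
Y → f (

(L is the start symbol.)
LL(1) parsing maintains a stack (initially the start symbol over $) and the input. At each step: if the stack top is a terminal, match it against the current input token; if it is a non-terminal N, replace it with the RHS of M[N, lookahead] (the unique production whose predict set contains the lookahead).

Stack is shown with the top on the left.

Stack        Input            Action
------------------------------------
L $          f ( f ( f ( f $  output L → P f
P f $        f ( f ( f ( f $  output P → Y Y Y
Y Y Y f $    f ( f ( f ( f $  output Y → f (
f ( Y Y f $  f ( f ( f ( f $  match 'f'
( Y Y f $    ( f ( f ( f $    match '('
Y Y f $      f ( f ( f $      output Y → f (
f ( Y f $    f ( f ( f $      match 'f'
( Y f $      ( f ( f $        match '('
Y f $        f ( f $          output Y → f (
f ( f $      f ( f $          match 'f'
( f $        ( f $            match '('
f $          f $              match 'f'
$            $                accept

The string is accepted.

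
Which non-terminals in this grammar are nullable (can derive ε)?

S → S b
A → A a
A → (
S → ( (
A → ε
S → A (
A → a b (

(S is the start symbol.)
{ 'A' }

ε-productions: A → ε
So A is immediately nullable.
No further non-terminal can be added: every production for the remaining non-terminals contains a terminal or a non-nullable non-terminal.
Nullable = { 'A' }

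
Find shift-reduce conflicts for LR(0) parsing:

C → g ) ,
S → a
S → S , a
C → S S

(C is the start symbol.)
Yes — I8: [C → S S .] vs [S → S . , a]

A shift-reduce conflict occurs when an LR(0) state has both:
  - a complete (reduce) item [A → α .] (dot at the end), and
  - a shift item [B → β . c γ] (dot before a terminal).

Augment with C' → C and build the canonical LR(0) collection (I0 = CLOSURE({[C' → . C]}), then GOTO on every symbol after a dot until no new states appear). It has 10 states:
  I0: { [C → . S S], [C → . g ) ,], [C' → . C], [S → . S , a], [S → . a] }  — shift
  I1: { [C' → C .] }  — accept
  I2: { [C → S . S], [S → . S , a], [S → . a], [S → S . , a] }  — shift
  I3: { [S → a .] }  — reduce
  I4: { [C → g . ) ,] }  — shift
  I5: { [C → g ) . ,] }  — shift
  I6: { [C → g ) , .] }  — reduce
  I7: { [S → S , . a] }  — shift
  I8: { [C → S S .], [S → S . , a] }  — shift, reduce
  I9: { [S → S , a .] }  — reduce

I8 contains reduce item [C → S S .] and shift item [S → S . , a] — shift-reduce conflict.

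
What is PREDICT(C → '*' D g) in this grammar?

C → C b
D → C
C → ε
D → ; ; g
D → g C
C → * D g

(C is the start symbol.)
PREDICT(C → '*' D g) = (FIRST(RHS) \ {ε}) ∪ (FOLLOW(C) if ε ∈ FIRST(RHS), i.e. RHS ⇒* ε)
FIRST('*' D g) = { '*' }
ε ∉ FIRST('*' D g), so FOLLOW(C) is not added.
PREDICT(C → '*' D g) = { '*' }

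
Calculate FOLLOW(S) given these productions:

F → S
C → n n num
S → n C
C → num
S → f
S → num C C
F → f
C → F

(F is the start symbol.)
In F → S: S is at the end, add FOLLOW(F)

The FOLLOW sets referred to above (computed the same way, to a fixed point):
  FOLLOW(F) = { $, 'f', 'n', 'num' }

Taking the union: FOLLOW(S) = { $, 'f', 'n', 'num' }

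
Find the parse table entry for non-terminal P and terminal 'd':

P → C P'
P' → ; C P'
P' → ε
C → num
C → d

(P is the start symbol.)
P → C P'

To find M[P, 'd'], we find productions for P where 'd' is in the predict set (PREDICT(N → α) = (FIRST(α) \ {ε}) ∪ (FOLLOW(N) if α ⇒* ε)).

Relevant sets:
  FIRST(C) = { 'd', 'num' }

P → C P': PREDICT = { 'd', 'num' }
  'd' is in predict set, so this production goes in M[P, 'd']

M[P, 'd'] = P → C P'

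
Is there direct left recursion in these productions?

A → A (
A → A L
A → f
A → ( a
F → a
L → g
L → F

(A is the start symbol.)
Yes, A is left-recursive

Direct left recursion occurs when N → N α for some non-terminal N (the right-hand side begins with the left-hand side itself).

A → A (: LEFT RECURSIVE (starts with A)
A → A L: LEFT RECURSIVE (starts with A)
A → f: starts with f
A → ( a: starts with '('
F → a: starts with a
L → g: starts with g
L → F: starts with F

The grammar has direct left recursion on: A.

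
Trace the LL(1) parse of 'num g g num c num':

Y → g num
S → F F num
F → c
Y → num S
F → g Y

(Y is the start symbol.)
LL(1) parsing maintains a stack (initially the start symbol over $) and the input. At each step: if the stack top is a terminal, match it against the current input token; if it is a non-terminal N, replace it with the RHS of M[N, lookahead] (the unique production whose predict set contains the lookahead).

Stack is shown with the top on the left.

Stack          Input                Action
------------------------------------------
Y $            num g g num c num $  output Y → num S
num S $        num g g num c num $  match 'num'
S $            g g num c num $      output S → F F num
F F num $      g g num c num $      output F → g Y
g Y F num $    g g num c num $      match 'g'
Y F num $      g num c num $        output Y → g num
g num F num $  g num c num $        match 'g'
num F num $    num c num $          match 'num'
F num $        c num $              output F → c
c num $        c num $              match 'c'
num $          num $                match 'num'
$              $                    accept

The string is accepted.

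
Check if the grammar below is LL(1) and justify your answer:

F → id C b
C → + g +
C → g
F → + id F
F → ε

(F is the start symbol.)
Yes, the grammar is LL(1).

A grammar is LL(1) if for each non-terminal N with multiple productions, the predict sets of those productions are pairwise disjoint, where PREDICT(N → α) = (FIRST(α) \ {ε}) ∪ (FOLLOW(N) if α ⇒* ε).

Relevant sets:
  FOLLOW(F) = { $ }

For F:
  PREDICT(F → id C b) = { 'id' }
  PREDICT(F → '+' id F) = { '+' }
  PREDICT(F → ε) = { $ }
For C:
  PREDICT(C → '+' g '+') = { '+' }
  PREDICT(C → g) = { 'g' }

All predict sets are disjoint. The grammar IS LL(1).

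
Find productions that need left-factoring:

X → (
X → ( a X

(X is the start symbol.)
Left-factoring is needed when two productions for the same non-terminal
share a common prefix on the right-hand side.

Productions for X:
  X → (
  X → ( a X

Found common prefix '(' in productions for X

Answer: Yes, X has productions with common prefix '('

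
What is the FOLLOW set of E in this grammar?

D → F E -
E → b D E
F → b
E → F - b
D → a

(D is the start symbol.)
To compute FOLLOW(E), find every occurrence of E on a right-hand side N → α E β: add FIRST(β) \ {ε}, and if β is empty or nullable also add FOLLOW(N). Iterate to a fixed point.

In D → F E -: E is followed by '-', add FIRST('-') \ {ε} = { '-' }
In E → b D E: E is at the end; this adds FOLLOW(E) to itself — nothing new

Taking the union: FOLLOW(E) = { '-' }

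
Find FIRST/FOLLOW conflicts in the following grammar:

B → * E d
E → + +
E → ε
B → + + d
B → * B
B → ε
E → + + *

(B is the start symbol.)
Nullable non-terminals: B, E.

B: nullable alternative(s) B → ε; FOLLOW(B) = { $ }
  B → * E d: FIRST \ {ε} = { '*' } — disjoint from FOLLOW(B)
  B → + + d: FIRST \ {ε} = { '+' } — disjoint from FOLLOW(B)
  B → * B: FIRST \ {ε} = { '*' } — disjoint from FOLLOW(B)
  B → ε: FIRST \ {ε} = { } — this is the only nullable alternative, skip

E: nullable alternative(s) E → ε; FOLLOW(E) = { 'd' }
  E → + +: FIRST \ {ε} = { '+' } — disjoint from FOLLOW(E)
  E → ε: FIRST \ {ε} = { } — this is the only nullable alternative, skip
  E → + + *: FIRST \ {ε} = { '+' } — disjoint from FOLLOW(E)

No FIRST/FOLLOW conflicts found.

Answer: No FIRST/FOLLOW conflicts.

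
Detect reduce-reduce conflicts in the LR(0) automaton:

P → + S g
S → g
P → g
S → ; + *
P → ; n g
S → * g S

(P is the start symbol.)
No reduce-reduce conflicts

Augment with P' → P and build the canonical LR(0) collection (I0 = CLOSURE({[P' → . P]}), then GOTO on every symbol after a dot until no new states appear). It has 16 states:
  I0: { [P → . + S g], [P → . ; n g], [P → . g], [P' → . P] }  — shift
  I1: { [P → + . S g], [S → . * g S], [S → . ; + *], [S → . g] }  — shift
  I2: { [P → ; . n g] }  — shift
  I3: { [P' → P .] }  — accept
  I4: { [P → g .] }  — reduce
  I5: { [P → ; n . g] }  — shift
  I6: { [P → ; n g .] }  — reduce
  I7: { [S → * . g S] }  — shift
  I8: { [S → ; . + *] }  — shift
  I9: { [P → + S . g] }  — shift
  I10: { [S → g .] }  — reduce
  I11: { [P → + S g .] }  — reduce
  I12: { [S → ; + . *] }  — shift
  I13: { [S → ; + * .] }  — reduce
  I14: { [S → * g . S], [S → . * g S], [S → . ; + *], [S → . g] }  — shift
  I15: { [S → * g S .] }  — reduce

No state contains more than one complete item.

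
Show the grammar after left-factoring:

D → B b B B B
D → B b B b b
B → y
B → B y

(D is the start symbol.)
D → B b B D'
D' → B B
D' → b b
B → y
B → B y

Left-factoring transforms A → αβ₁ | αβ₂ into A → αA' and A' → β₁ | β₂
(α is the longest common prefix among the alternatives). Repeat until
no nonterminal has two alternatives with a common prefix.

Round 1: D has alternatives sharing prefix 'B b B'. Introduce D': D → B b B D'
  Add: D' → B B
  Add: D' → b b

No remaining common prefixes — done.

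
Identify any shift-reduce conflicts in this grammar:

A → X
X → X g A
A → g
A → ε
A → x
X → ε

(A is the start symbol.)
Yes — I0: [A → .] vs [A → . g]; I2: [A → X .] vs [X → X . g A]; I5: [A → .] vs [A → . g]

Augment with A' → A and build the canonical LR(0) collection (I0 = CLOSURE({[A' → . A]}), then GOTO on every symbol after a dot until no new states appear). It has 7 states:
  I0: { [A → . X], [A → . g], [A → . x], [A → .], [A' → . A], [X → . X g A], [X → .] }  — shift, 2 reduces
  I1: { [A' → A .] }  — accept
  I2: { [A → X .], [X → X . g A] }  — shift, reduce
  I3: { [A → g .] }  — reduce
  I4: { [A → x .] }  — reduce
  I5: { [A → . X], [A → . g], [A → . x], [A → .], [X → . X g A], [X → .], [X → X g . A] }  — shift, 2 reduces
  I6: { [X → X g A .] }  — reduce

I0 contains reduce items [A → .], [X → .] and shift items [A → . g], [A → . x] — shift-reduce conflict.
I2 contains reduce item [A → X .] and shift item [X → X . g A] — shift-reduce conflict.
I5 contains reduce items [A → .], [X → .] and shift items [A → . g], [A → . x] — shift-reduce conflict.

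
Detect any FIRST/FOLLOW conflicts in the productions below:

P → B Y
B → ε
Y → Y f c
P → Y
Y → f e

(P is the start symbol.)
A FIRST/FOLLOW conflict occurs when a non-terminal N has a nullable alternative N → β (β ⇒* ε) and another alternative N → α with FIRST(α) ∩ FOLLOW(N) ≠ ∅: on such a lookahead the parser cannot decide between expanding α and letting N vanish via β.

Nullable non-terminals: B.
B has a nullable alternative but only one production, so nothing to check.

P, Y have no nullable alternative, so no FIRST/FOLLOW check is needed there.

No FIRST/FOLLOW conflicts found.

Answer: No FIRST/FOLLOW conflicts.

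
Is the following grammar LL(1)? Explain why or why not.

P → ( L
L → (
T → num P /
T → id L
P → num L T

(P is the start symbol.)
For P:
  PREDICT(P → '(' L) = { '(' }
  PREDICT(P → num L T) = { 'num' }
For T:
  PREDICT(T → num P '/') = { 'num' }
  PREDICT(T → id L) = { 'id' }
L has a single production, so nothing to check there.

All predict sets are disjoint. The grammar IS LL(1).

Answer: Yes, the grammar is LL(1).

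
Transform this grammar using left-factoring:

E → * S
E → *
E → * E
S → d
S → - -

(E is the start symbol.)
Left-factoring transforms A → αβ₁ | αβ₂ into A → αA' and A' → β₁ | β₂
(α is the longest common prefix among the alternatives). Repeat until
no nonterminal has two alternatives with a common prefix.

Round 1: E has alternatives sharing prefix '*'. Introduce E': E → * E'
  Add: E' → S
  Add: E' → ε
  Add: E' → E

No remaining common prefixes — done.

Resulting grammar:
E → * E'
E' → S
E' → ε
E' → E
S → d
S → - -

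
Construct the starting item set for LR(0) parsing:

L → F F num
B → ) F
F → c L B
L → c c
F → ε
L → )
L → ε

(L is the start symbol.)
{ [F → . c L B], [F → .], [L → . )], [L → . F F num], [L → . c c], [L → .], [L' → . L] }

First, augment the grammar with L' → L
I₀ = CLOSURE({ [L' → . L] }):
  [L' → . L] has the dot before L: add [L → . F F num], [L → . c c], [L → . )], [L → .]
  [L → . F F num] has the dot before F: add [F → . c L B], [F → .]
No further items can be added.

I₀ = { [F → . c L B], [F → .], [L → . )], [L → . F F num], [L → . c c], [L → .], [L' → . L] }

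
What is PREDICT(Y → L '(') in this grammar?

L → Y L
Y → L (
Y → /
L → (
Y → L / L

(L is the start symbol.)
PREDICT(Y → L '(') = (FIRST(RHS) \ {ε}) ∪ (FOLLOW(Y) if ε ∈ FIRST(RHS), i.e. RHS ⇒* ε)
FIRST(L) = { '(', '/' }
FIRST(L '(') = { '(', '/' }
ε ∉ FIRST(L '('), so FOLLOW(Y) is not added.
PREDICT(Y → L '(') = { '(', '/' }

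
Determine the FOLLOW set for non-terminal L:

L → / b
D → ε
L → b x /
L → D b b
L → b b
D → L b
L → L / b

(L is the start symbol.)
To compute FOLLOW(L), find every occurrence of L on a right-hand side N → α L β: add FIRST(β) \ {ε}, and if β is empty or nullable also add FOLLOW(N). Iterate to a fixed point.

L is the start symbol, so $ ∈ FOLLOW(L).
In D → L b: L is followed by b, add FIRST(b) \ {ε} = { 'b' }
In L → L / b: L is followed by '/' b, add FIRST('/' b) \ {ε} = { '/' }

Taking the union: FOLLOW(L) = { $, '/', 'b' }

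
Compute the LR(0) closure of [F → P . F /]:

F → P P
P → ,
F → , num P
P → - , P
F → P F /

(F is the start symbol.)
{ [F → . , num P], [F → . P F /], [F → . P P], [F → P . F /], [P → . ,], [P → . - , P] }

Start with: [F → P . F /]
  [F → P . F /] has the dot before F: add [F → . P P], [F → . , num P], [F → . P F /]
  [F → . P P] has the dot before P: add [P → . ,], [P → . - , P]
No further items can be added.

CLOSURE = { [F → . , num P], [F → . P F /], [F → . P P], [F → P . F /], [P → . ,], [P → . - , P] }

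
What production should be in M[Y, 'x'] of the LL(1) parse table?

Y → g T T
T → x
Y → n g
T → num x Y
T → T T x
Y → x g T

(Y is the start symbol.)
To find M[Y, 'x'], we find productions for Y where 'x' is in the predict set (PREDICT(N → α) = (FIRST(α) \ {ε}) ∪ (FOLLOW(N) if α ⇒* ε)).

Y → g T T: PREDICT = { 'g' }
Y → n g: PREDICT = { 'n' }
Y → x g T: PREDICT = { 'x' }
  'x' is in predict set, so this production goes in M[Y, 'x']

M[Y, 'x'] = Y → x g T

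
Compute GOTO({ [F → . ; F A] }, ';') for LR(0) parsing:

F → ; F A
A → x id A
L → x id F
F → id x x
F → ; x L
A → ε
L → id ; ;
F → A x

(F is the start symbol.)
GOTO(I, ';') = CLOSURE({ [A → αX.β] : [A → α.Xβ] ∈ I, X = ';' })

Items with dot before ';', with the dot advanced:
  [F → . ; F A] → [F → ; . F A]
Closure of the advanced items:
  [F → ; . F A] has the dot before F: add [F → . ; F A], [F → . id x x], [F → . ; x L], [F → . A x]
  [F → . A x] has the dot before A: add [A → . x id A], [A → .]

GOTO = { [A → . x id A], [A → .], [F → . ; F A], [F → . ; x L], [F → . A x], [F → . id x x], [F → ; . F A] }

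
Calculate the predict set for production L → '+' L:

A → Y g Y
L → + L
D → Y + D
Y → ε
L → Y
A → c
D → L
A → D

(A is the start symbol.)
PREDICT(L → '+' L) = (FIRST(RHS) \ {ε}) ∪ (FOLLOW(L) if ε ∈ FIRST(RHS), i.e. RHS ⇒* ε)
FIRST('+' L) = { '+' }
ε ∉ FIRST('+' L), so FOLLOW(L) is not added.
PREDICT(L → '+' L) = { '+' }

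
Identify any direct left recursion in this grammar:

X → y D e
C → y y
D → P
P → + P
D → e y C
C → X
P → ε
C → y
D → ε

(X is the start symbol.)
No direct left recursion

Direct left recursion occurs when N → N α for some non-terminal N (the right-hand side begins with the left-hand side itself).

X → y D e: starts with y
C → y y: starts with y
D → P: starts with P
P → + P: starts with '+'
D → e y C: starts with e
C → X: starts with X
P → ε: starts with ε
C → y: starts with y
D → ε: starts with ε

No direct left recursion found.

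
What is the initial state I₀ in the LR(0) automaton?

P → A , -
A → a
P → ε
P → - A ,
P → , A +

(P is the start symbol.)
First, augment the grammar with P' → P
I₀ = CLOSURE({ [P' → . P] }):
  [P' → . P] has the dot before P: add [P → . A , -], [P → .], [P → . - A ,], [P → . , A +]
  [P → . A , -] has the dot before A: add [A → . a]
No further items can be added.

I₀ = { [A → . a], [P → . , A +], [P → . - A ,], [P → . A , -], [P → .], [P' → . P] }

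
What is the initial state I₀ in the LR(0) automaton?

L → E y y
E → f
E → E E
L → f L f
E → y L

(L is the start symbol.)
{ [E → . E E], [E → . f], [E → . y L], [L → . E y y], [L → . f L f], [L' → . L] }

First, augment the grammar with L' → L
I₀ = CLOSURE({ [L' → . L] }):
  [L' → . L] has the dot before L: add [L → . E y y], [L → . f L f]
  [L → . E y y] has the dot before E: add [E → . f], [E → . E E], [E → . y L]
No further items can be added.

I₀ = { [E → . E E], [E → . f], [E → . y L], [L → . E y y], [L → . f L f], [L' → . L] }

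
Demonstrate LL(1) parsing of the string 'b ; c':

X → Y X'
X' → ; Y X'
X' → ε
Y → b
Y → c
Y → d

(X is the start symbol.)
LL(1) parsing maintains a stack (initially the start symbol over $) and the input. At each step: if the stack top is a terminal, match it against the current input token; if it is a non-terminal N, replace it with the RHS of M[N, lookahead] (the unique production whose predict set contains the lookahead).

Stack is shown with the top on the left.

Stack     Input    Action
-------------------------
X $       b ; c $  output X → Y X'
Y X' $    b ; c $  output Y → b
b X' $    b ; c $  match 'b'
X' $      ; c $    output X' → ; Y X'
; Y X' $  ; c $    match ';'
Y X' $    c $      output Y → c
c X' $    c $      match 'c'
X' $      $        output X' → ε
$         $        accept

The string is accepted.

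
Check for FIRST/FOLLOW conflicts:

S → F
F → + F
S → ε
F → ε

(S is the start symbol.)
Nullable non-terminals: F, S.
FIRST sets used below: FIRST(F) = { '+', ε }

F: nullable alternative(s) F → ε; FOLLOW(F) = { $ }
  F → + F: FIRST \ {ε} = { '+' } — disjoint from FOLLOW(F)
  F → ε: FIRST \ {ε} = { } — this is the only nullable alternative, skip

S: nullable alternative(s) S → F, S → ε; FOLLOW(S) = { $ }
  S → F: FIRST \ {ε} = { '+' } — disjoint from FOLLOW(S)
  S → ε: FIRST \ {ε} = { } — disjoint from FOLLOW(S)

No FIRST/FOLLOW conflicts found.

Answer: No FIRST/FOLLOW conflicts.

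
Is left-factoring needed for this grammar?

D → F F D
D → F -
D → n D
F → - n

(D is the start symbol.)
Yes, D has productions with common prefix 'F'

Left-factoring is needed when two productions for the same non-terminal
share a common prefix on the right-hand side.

Productions for D:
  D → F F D
  D → F -
  D → n D

Found common prefix 'F' in productions for D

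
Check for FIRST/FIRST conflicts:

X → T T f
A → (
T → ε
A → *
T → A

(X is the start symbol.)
No FIRST/FIRST conflicts.

FIRST sets of the non-terminals at (or reachable through a nullable prefix from) the front of some alternative:
  FIRST(A) = { '(', '*' }

Productions for A:
  A → (: FIRST = { '(' }
  A → *: FIRST = { '*' }
Productions for T:
  T → ε: FIRST = { ε }
  T → A: FIRST = { '(', '*' }
X has only one production, so no FIRST/FIRST conflict is possible there.

All alternatives of each non-terminal have pairwise disjoint FIRST sets.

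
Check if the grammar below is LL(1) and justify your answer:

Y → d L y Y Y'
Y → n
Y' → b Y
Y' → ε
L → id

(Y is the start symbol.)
Relevant sets:
  FOLLOW(Y') = { $, 'b' }

For Y:
  PREDICT(Y → d L y Y Y') = { 'd' }
  PREDICT(Y → n) = { 'n' }
For Y':
  PREDICT(Y' → b Y) = { 'b' }
  PREDICT(Y' → ε) = { $, 'b' }
L has a single production, so nothing to check there.

Conflict found: Predict set conflict for Y': { 'b' }
The grammar is NOT LL(1).

Answer: No. Predict set conflict for Y': { 'b' }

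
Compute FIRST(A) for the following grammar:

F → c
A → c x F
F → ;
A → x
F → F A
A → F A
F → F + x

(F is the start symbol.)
{ ';', 'c', 'x' }

To compute FIRST(A), examine every production with A on the left-hand side, reading each right-hand side left to right until a non-nullable symbol is reached.

FIRST sets of the other non-terminals involved (by the same procedure, iterated to a fixed point):
  FIRST(F) = { ';', 'c' }

From A → c x F:
  - c is a terminal: add 'c' and stop
From A → x:
  - x is a terminal: add 'x' and stop
From A → F A:
  - F is a non-terminal: add FIRST(F) \ {ε} = { ';', 'c' }
    F is not nullable, so stop

Collecting: FIRST(A) = { ';', 'c', 'x' }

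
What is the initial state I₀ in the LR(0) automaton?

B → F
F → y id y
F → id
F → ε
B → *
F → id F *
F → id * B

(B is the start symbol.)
First, augment the grammar with B' → B
I₀ = CLOSURE({ [B' → . B] }):
  [B' → . B] has the dot before B: add [B → . F], [B → . *]
  [B → . F] has the dot before F: add [F → . y id y], [F → . id], [F → .], [F → . id F *], [F → . id * B]
No further items can be added.

I₀ = { [B → . *], [B → . F], [B' → . B], [F → . id * B], [F → . id F *], [F → . id], [F → . y id y], [F → .] }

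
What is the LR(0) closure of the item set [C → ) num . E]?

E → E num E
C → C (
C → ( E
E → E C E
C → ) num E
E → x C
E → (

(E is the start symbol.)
To compute CLOSURE, for each item [A → α.Bβ] where B is a non-terminal, add [B → .γ] for all productions B → γ; repeat for the newly added items until nothing changes.

Start with: [C → ) num . E]
  [C → ) num . E] has the dot before E: add [E → . E num E], [E → . E C E], [E → . x C], [E → . (]
No further items can be added.

CLOSURE = { [C → ) num . E], [E → . (], [E → . E C E], [E → . E num E], [E → . x C] }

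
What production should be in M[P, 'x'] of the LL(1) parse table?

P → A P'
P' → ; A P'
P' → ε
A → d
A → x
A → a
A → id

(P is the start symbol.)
To find M[P, 'x'], we find productions for P where 'x' is in the predict set (PREDICT(N → α) = (FIRST(α) \ {ε}) ∪ (FOLLOW(N) if α ⇒* ε)).

Relevant sets:
  FIRST(A) = { 'a', 'd', 'id', 'x' }

P → A P': PREDICT = { 'a', 'd', 'id', 'x' }
  'x' is in predict set, so this production goes in M[P, 'x']

M[P, 'x'] = P → A P'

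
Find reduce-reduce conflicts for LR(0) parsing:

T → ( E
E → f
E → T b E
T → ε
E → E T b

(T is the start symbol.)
Yes — I3: [T → .] vs [T → ( E .]; I7: [E → T b E .] vs [T → .]

A reduce-reduce conflict occurs when an LR(0) state has two complete items [A → α .] and [B → β .] — both call for a reduction, and with no lookahead the parser cannot choose between them.

Augment with T' → T and build the canonical LR(0) collection (I0 = CLOSURE({[T' → . T]}), then GOTO on every symbol after a dot until no new states appear). It has 10 states:
  I0: { [T → . ( E], [T → .], [T' → . T] }  — shift, reduce
  I1: { [E → . E T b], [E → . T b E], [E → . f], [T → ( . E], [T → . ( E], [T → .] }  — shift, reduce
  I2: { [T' → T .] }  — accept
  I3: { [E → E . T b], [T → ( E .], [T → . ( E], [T → .] }  — shift, 2 reduces
  I4: { [E → T . b E] }  — shift
  I5: { [E → f .] }  — reduce
  I6: { [E → . E T b], [E → . T b E], [E → . f], [E → T b . E], [T → . ( E], [T → .] }  — shift, reduce
  I7: { [E → E . T b], [E → T b E .], [T → . ( E], [T → .] }  — shift, 2 reduces
  I8: { [E → E T . b] }  — shift
  I9: { [E → E T b .] }  — reduce

I3 contains complete items [T → .], [T → ( E .] — reduce-reduce conflict.
I7 contains complete items [E → T b E .], [T → .] — reduce-reduce conflict.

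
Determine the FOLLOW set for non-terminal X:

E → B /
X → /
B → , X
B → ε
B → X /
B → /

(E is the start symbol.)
To compute FOLLOW(X), find every occurrence of X on a right-hand side N → α X β: add FIRST(β) \ {ε}, and if β is empty or nullable also add FOLLOW(N). Iterate to a fixed point.

In B → , X: X is at the end, add FOLLOW(B)
In B → X /: X is followed by '/', add FIRST('/') \ {ε} = { '/' }

The FOLLOW sets referred to above (computed the same way, to a fixed point):
  FOLLOW(B) = { '/' }

Taking the union: FOLLOW(X) = { '/' }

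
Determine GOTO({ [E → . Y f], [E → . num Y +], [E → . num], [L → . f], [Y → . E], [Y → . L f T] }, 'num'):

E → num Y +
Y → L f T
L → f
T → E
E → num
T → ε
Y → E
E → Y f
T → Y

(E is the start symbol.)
{ [E → . Y f], [E → . num Y +], [E → . num], [E → num . Y +], [E → num .], [L → . f], [Y → . E], [Y → . L f T] }

GOTO(I, 'num') = CLOSURE({ [A → αX.β] : [A → α.Xβ] ∈ I, X = 'num' })

Items with dot before 'num', with the dot advanced:
  [E → . num] → [E → num .]
  [E → . num Y +] → [E → num . Y +]
Closure of the advanced items:
  [E → num . Y +] has the dot before Y: add [Y → . L f T], [Y → . E]
  [Y → . L f T] has the dot before L: add [L → . f]
  [Y → . E] has the dot before E: add [E → . num Y +], [E → . num], [E → . Y f]

GOTO = { [E → . Y f], [E → . num Y +], [E → . num], [E → num . Y +], [E → num .], [L → . f], [Y → . E], [Y → . L f T] }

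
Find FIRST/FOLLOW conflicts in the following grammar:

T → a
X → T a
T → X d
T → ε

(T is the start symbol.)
A FIRST/FOLLOW conflict occurs when a non-terminal N has a nullable alternative N → β (β ⇒* ε) and another alternative N → α with FIRST(α) ∩ FOLLOW(N) ≠ ∅: on such a lookahead the parser cannot decide between expanding α and letting N vanish via β.

Nullable non-terminals: T.
FIRST sets used below: FIRST(X) = { 'a' }

T: nullable alternative(s) T → ε; FOLLOW(T) = { $, 'a' }
  T → a: FIRST \ {ε} = { 'a' } — overlaps FOLLOW(T) on { 'a' }: CONFLICT
  T → X d: FIRST \ {ε} = { 'a' } — overlaps FOLLOW(T) on { 'a' }: CONFLICT
  T → ε: FIRST \ {ε} = { } — this is the only nullable alternative, skip

X has no nullable alternative, so no FIRST/FOLLOW check is needed there.

So the grammar has 2 FIRST/FOLLOW conflicts (marked CONFLICT above).

Answer: Yes. T → a with FOLLOW(T) on { 'a' }; T → X d with FOLLOW(T) on { 'a' }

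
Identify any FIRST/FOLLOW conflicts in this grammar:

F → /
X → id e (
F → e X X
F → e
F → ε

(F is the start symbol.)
No FIRST/FOLLOW conflicts.

A FIRST/FOLLOW conflict occurs when a non-terminal N has a nullable alternative N → β (β ⇒* ε) and another alternative N → α with FIRST(α) ∩ FOLLOW(N) ≠ ∅: on such a lookahead the parser cannot decide between expanding α and letting N vanish via β.

Nullable non-terminals: F.

F: nullable alternative(s) F → ε; FOLLOW(F) = { $ }
  F → /: FIRST \ {ε} = { '/' } — disjoint from FOLLOW(F)
  F → e X X: FIRST \ {ε} = { 'e' } — disjoint from FOLLOW(F)
  F → e: FIRST \ {ε} = { 'e' } — disjoint from FOLLOW(F)
  F → ε: FIRST \ {ε} = { } — this is the only nullable alternative, skip

X has no nullable alternative, so no FIRST/FOLLOW check is needed there.

No FIRST/FOLLOW conflicts found.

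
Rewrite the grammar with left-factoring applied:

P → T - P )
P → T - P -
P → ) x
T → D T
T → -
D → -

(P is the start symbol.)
P → T - P P'
P' → )
P' → -
P → ) x
T → D T
T → -
D → -

Left-factoring transforms A → αβ₁ | αβ₂ into A → αA' and A' → β₁ | β₂
(α is the longest common prefix among the alternatives). Repeat until
no nonterminal has two alternatives with a common prefix.

Round 1: P has alternatives sharing prefix 'T - P'. Introduce P': P → T - P P'
  Add: P' → )
  Add: P' → -

No remaining common prefixes — done.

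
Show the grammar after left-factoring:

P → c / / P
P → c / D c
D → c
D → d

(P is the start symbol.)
P → c / P'
P' → / P
P' → D c
D → c
D → d

Left-factoring transforms A → αβ₁ | αβ₂ into A → αA' and A' → β₁ | β₂
(α is the longest common prefix among the alternatives). Repeat until
no nonterminal has two alternatives with a common prefix.

Round 1: P has alternatives sharing prefix 'c /'. Introduce P': P → c / P'
  Add: P' → / P
  Add: P' → D c

No remaining common prefixes — done.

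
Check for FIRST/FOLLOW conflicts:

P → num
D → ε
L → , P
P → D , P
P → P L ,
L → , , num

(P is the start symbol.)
No FIRST/FOLLOW conflicts.

A FIRST/FOLLOW conflict occurs when a non-terminal N has a nullable alternative N → β (β ⇒* ε) and another alternative N → α with FIRST(α) ∩ FOLLOW(N) ≠ ∅: on such a lookahead the parser cannot decide between expanding α and letting N vanish via β.

Nullable non-terminals: D.
D has a nullable alternative but only one production, so nothing to check.

L, P have no nullable alternative, so no FIRST/FOLLOW check is needed there.

No FIRST/FOLLOW conflicts found.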